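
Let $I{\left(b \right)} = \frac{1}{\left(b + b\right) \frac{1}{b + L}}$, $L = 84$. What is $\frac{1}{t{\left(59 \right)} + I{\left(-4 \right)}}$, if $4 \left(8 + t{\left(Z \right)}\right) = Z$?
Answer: $- \frac{4}{13} \approx -0.30769$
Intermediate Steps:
$t{\left(Z \right)} = -8 + \frac{Z}{4}$
$I{\left(b \right)} = \frac{84 + b}{2 b}$ ($I{\left(b \right)} = \frac{1}{\left(b + b\right) \frac{1}{b + 84}} = \frac{1}{2 b \frac{1}{84 + b}} = \frac{84 + b}{2 b}$)
$\frac{1}{t{\left(59 \right)} + I{\left(-4 \right)}} = \frac{1}{\left(-8 + \frac{1}{4} \cdot 59\right) + \frac{84 - 4}{2 \left(-4\right)}} = \frac{1}{\left(-8 + \frac{59}{4}\right) + \frac{1}{2} \left(- \frac{1}{4}\right) 80} = \frac{1}{\frac{27}{4} - 10} = \frac{1}{- \frac{13}{4}} = - \frac{4}{13}$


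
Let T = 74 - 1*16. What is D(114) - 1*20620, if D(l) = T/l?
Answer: -1175311/57 ≈ -20620.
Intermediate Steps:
T = 58 (T = 74 - 16 = 58)
D(l) = 58/l
D(114) - 1*20620 = 58/114 - 1*20620 = 58*(1/114) - 20620 = 29/57 - 20620 = -1175311/57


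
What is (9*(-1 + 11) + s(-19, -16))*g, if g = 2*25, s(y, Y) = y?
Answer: 3550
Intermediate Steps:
g = 50
(9*(-1 + 11) + s(-19, -16))*g = (9*(-1 + 11) - 19)*50 = (9*10 - 19)*50 = (90 - 19)*50 = 71*50 = 3550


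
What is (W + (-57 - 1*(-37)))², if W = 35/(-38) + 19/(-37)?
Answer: 908238769/1976836 ≈ 459.44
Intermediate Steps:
W = -2017/1406 (W = 35*(-1/38) + 19*(-1/37) = -35/38 - 19/37 = -2017/1406 ≈ -1.4346)
(W + (-57 - 1*(-37)))² = (-2017/1406 + (-57 - 1*(-37)))² = (-2017/1406 + (-57 + 37))² = (-2017/1406 - 20)² = (-30137/1406)² = 908238769/1976836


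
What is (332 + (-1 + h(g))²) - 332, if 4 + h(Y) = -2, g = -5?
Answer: 49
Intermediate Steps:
h(Y) = -6 (h(Y) = -4 - 2 = -6)
(332 + (-1 + h(g))²) - 332 = (332 + (-1 - 6)²) - 332 = (332 + (-7)²) - 332 = (332 + 49) - 332 = 381 - 332 = 49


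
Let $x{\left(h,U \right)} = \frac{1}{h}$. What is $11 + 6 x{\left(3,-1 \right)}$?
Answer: $13$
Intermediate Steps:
$11 + 6 x{\left(3,-1 \right)} = 11 + \frac{6}{3} = 11 + 6 \cdot \frac{1}{3} = 11 + 2 = 13$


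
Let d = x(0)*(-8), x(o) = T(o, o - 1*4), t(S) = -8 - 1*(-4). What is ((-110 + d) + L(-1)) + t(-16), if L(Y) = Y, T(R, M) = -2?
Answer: -99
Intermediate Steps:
t(S) = -4 (t(S) = -8 + 4 = -4)
x(o) = -2
d = 16 (d = -2*(-8) = 16)
((-110 + d) + L(-1)) + t(-16) = ((-110 + 16) - 1) - 4 = (-94 - 1) - 4 = -95 - 4 = -99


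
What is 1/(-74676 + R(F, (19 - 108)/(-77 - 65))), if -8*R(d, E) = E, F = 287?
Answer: -1136/84832025 ≈ -1.3391e-5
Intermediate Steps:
R(d, E) = -E/8
1/(-74676 + R(F, (19 - 108)/(-77 - 65))) = 1/(-74676 - (19 - 108)/(8*(-77 - 65))) = 1/(-74676 - (-89)/(8*(-142))) = 1/(-74676 - (-89)*(-1)/(8*142)) = 1/(-74676 - ⅛*89/142) = 1/(-74676 - 89/1136) = 1/(-84832025/1136) = -1136/84832025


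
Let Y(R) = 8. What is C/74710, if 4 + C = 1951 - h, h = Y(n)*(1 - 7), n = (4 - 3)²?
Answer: 399/14942 ≈ 0.026703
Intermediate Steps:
n = 1 (n = 1² = 1)
h = -48 (h = 8*(1 - 7) = 8*(-6) = -48)
C = 1995 (C = -4 + (1951 - 1*(-48)) = -4 + (1951 + 48) = -4 + 1999 = 1995)
C/74710 = 1995/74710 = 1995*(1/74710) = 399/14942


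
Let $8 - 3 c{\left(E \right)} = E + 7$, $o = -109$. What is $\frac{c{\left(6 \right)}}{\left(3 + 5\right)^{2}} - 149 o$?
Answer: $\frac{3118267}{192} \approx 16241.0$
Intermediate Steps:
$c{\left(E \right)} = \frac{1}{3} - \frac{E}{3}$ ($c{\left(E \right)} = \frac{8}{3} - \frac{E + 7}{3} = \frac{8}{3} - \frac{7 + E}{3} = \frac{8}{3} - \left(\frac{7}{3} + \frac{E}{3}\right) = \frac{1}{3} - \frac{E}{3}$)
$\frac{c{\left(6 \right)}}{\left(3 + 5\right)^{2}} - 149 o = \frac{\frac{1}{3} - 2}{\left(3 + 5\right)^{2}} - -16241 = \frac{\frac{1}{3} - 2}{8^{2}} + 16241 = - \frac{5}{3 \cdot 64} + 16241 = \left(- \frac{5}{3}\right) \frac{1}{64} + 16241 = - \frac{5}{192} + 16241 = \frac{3118267}{192}$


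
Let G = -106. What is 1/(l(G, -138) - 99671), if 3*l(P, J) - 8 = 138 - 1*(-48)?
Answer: -3/298819 ≈ -1.0040e-5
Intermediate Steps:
l(P, J) = 194/3 (l(P, J) = 8/3 + (138 - 1*(-48))/3 = 8/3 + (138 + 48)/3 = 8/3 + (⅓)*186 = 8/3 + 62 = 194/3)
1/(l(G, -138) - 99671) = 1/(194/3 - 99671) = 1/(-298819/3) = -3/298819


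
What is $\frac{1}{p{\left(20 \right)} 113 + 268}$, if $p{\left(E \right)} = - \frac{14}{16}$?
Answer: $\frac{8}{1353} \approx 0.0059128$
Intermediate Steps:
$p{\left(E \right)} = - \frac{7}{8}$ ($p{\left(E \right)} = \left(-14\right) \frac{1}{16} = - \frac{7}{8}$)
$\frac{1}{p{\left(20 \right)} 113 + 268} = \frac{1}{\left(- \frac{7}{8}\right) 113 + 268} = \frac{1}{- \frac{791}{8} + 268} = \frac{1}{\frac{1353}{8}} = \frac{8}{1353}$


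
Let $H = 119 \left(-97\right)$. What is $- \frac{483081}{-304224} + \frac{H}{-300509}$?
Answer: $\frac{2915330311}{1792589216} \approx 1.6263$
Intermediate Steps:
$H = -11543$
$- \frac{483081}{-304224} + \frac{H}{-300509} = - \frac{483081}{-304224} - \frac{11543}{-300509} = \left(-483081\right) \left(- \frac{1}{304224}\right) - - \frac{679}{17677} = \frac{161027}{101408} + \frac{679}{17677} = \frac{2915330311}{1792589216}$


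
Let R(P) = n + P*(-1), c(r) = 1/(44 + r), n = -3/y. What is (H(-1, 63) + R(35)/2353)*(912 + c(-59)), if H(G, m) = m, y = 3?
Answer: 675756279/11765 ≈ 57438.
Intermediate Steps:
n = -1 (n = -3/3 = -3*1/3 = -1)
R(P) = -1 - P (R(P) = -1 + P*(-1) = -1 - P)
(H(-1, 63) + R(35)/2353)*(912 + c(-59)) = (63 + (-1 - 1*35)/2353)*(912 + 1/(44 - 59)) = (63 + (-1 - 35)*(1/2353))*(912 + 1/(-15)) = (63 - 36*1/2353)*(912 - 1/15) = (63 - 36/2353)*(13679/15) = (148203/2353)*(13679/15) = 675756279/11765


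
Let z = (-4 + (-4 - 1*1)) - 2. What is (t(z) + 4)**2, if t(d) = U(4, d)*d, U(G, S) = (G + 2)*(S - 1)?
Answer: 633616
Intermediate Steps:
U(G, S) = (-1 + S)*(2 + G) (U(G, S) = (2 + G)*(-1 + S) = (-1 + S)*(2 + G))
z = -11 (z = (-4 + (-4 - 1)) - 2 = (-4 - 5) - 2 = -9 - 2 = -11)
t(d) = d*(-6 + 6*d) (t(d) = (-2 - 1*4 + 2*d + 4*d)*d = (-2 - 4 + 2*d + 4*d)*d = (-6 + 6*d)*d = d*(-6 + 6*d))
(t(z) + 4)**2 = (6*(-11)*(-1 - 11) + 4)**2 = (6*(-11)*(-12) + 4)**2 = (792 + 4)**2 = 796**2 = 633616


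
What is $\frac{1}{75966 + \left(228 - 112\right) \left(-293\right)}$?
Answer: $\frac{1}{41978} \approx 2.3822 \cdot 10^{-5}$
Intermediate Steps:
$\frac{1}{75966 + \left(228 - 112\right) \left(-293\right)} = \frac{1}{75966 + 116 \left(-293\right)} = \frac{1}{75966 - 33988} = \frac{1}{41978}$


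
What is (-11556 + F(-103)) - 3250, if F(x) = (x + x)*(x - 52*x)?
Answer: -1096924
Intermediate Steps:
F(x) = -102*x² (F(x) = (2*x)*(-51*x) = -102*x²)
(-11556 + F(-103)) - 3250 = (-11556 - 102*(-103)²) - 3250 = (-11556 - 102*10609) - 3250 = (-11556 - 1082118) - 3250 = -1093674 - 3250 = -1096924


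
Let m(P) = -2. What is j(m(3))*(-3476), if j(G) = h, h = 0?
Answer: 0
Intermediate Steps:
j(G) = 0
j(m(3))*(-3476) = 0*(-3476) = 0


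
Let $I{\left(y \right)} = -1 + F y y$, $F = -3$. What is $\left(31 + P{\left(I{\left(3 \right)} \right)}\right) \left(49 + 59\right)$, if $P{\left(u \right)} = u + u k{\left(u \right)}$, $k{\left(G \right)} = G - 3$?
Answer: $94068$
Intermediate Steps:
$k{\left(G \right)} = -3 + G$ ($k{\left(G \right)} = G - 3 = -3 + G$)
$I{\left(y \right)} = -1 - 3 y^{2}$ ($I{\left(y \right)} = -1 - 3 y y = -1 - 3 y^{2}$)
$P{\left(u \right)} = u + u \left(-3 + u\right)$
$\left(31 + P{\left(I{\left(3 \right)} \right)}\right) \left(49 + 59\right) = \left(31 + \left(-1 - 3 \cdot 3^{2}\right) \left(-2 - \left(1 + 3 \cdot 3^{2}\right)\right)\right) \left(49 + 59\right) = \left(31 + \left(-1 - 27\right) \left(-2 - 28\right)\right) 108 = \left(31 - 28 \left(-2 - 28\right)\right) 108 = \left(31 - -840\right) 108 = \left(31 + 840\right) 108 = 871 \cdot 108 = 94068$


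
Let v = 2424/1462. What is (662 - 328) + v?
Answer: 245366/731 ≈ 335.66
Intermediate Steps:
v = 1212/731 (v = 2424*(1/1462) = 1212/731 ≈ 1.6580)
(662 - 328) + v = (662 - 328) + 1212/731 = 334 + 1212/731 = 245366/731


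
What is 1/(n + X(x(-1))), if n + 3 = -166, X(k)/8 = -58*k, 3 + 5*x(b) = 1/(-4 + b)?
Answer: 25/3199 ≈ 0.0078149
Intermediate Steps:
x(b) = -⅗ + 1/(5*(-4 + b))
X(k) = -464*k (X(k) = 8*(-58*k) = -464*k)
n = -169 (n = -3 - 166 = -169)
1/(n + X(x(-1))) = 1/(-169 - 464*(13 - 3*(-1))/(5*(-4 - 1))) = 1/(-169 - 464*(13 + 3)/(5*(-5))) = 1/(-169 - 464*(-1)*16/(5*5)) = 1/(-169 - 464*(-16/25)) = 1/(-169 + 7424/25) = 1/(3199/25) = 25/3199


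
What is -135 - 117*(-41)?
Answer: 4662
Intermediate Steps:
-135 - 117*(-41) = -135 + 4797 = 4662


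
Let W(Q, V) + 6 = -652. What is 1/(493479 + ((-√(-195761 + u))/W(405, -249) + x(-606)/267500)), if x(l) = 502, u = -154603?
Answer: 136505457520476301250/67362576928141959943906963 - 840785937500*I*√87591/67362576928141959943906963 ≈ 2.0264e-6 - 3.694e-12*I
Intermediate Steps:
W(Q, V) = -658 (W(Q, V) = -6 - 652 = -658)
1/(493479 + ((-√(-195761 + u))/W(405, -249) + x(-606)/267500)) = 1/(493479 + (-√(-195761 - 154603)/(-658) + 502/267500)) = 1/(493479 + (-√(-350364)*(-1/658) + 502*(1/267500))) = 1/(493479 + (-2*I*√87591*(-1/658) + 251/133750)) = 1/(493479 + (I*√87591/329 + 251/133750)) = 1/(493479 + (251/133750 + I*√87591/329)) = 1/(66002816501/133750 + I*√87591/329)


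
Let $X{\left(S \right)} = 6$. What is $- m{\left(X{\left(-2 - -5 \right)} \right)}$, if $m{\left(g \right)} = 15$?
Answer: $-15$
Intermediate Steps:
$- m{\left(X{\left(-2 - -5 \right)} \right)} = \left(-1\right) 15 = -15$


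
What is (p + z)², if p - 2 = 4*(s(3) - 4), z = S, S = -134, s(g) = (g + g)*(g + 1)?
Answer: 2704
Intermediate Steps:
s(g) = 2*g*(1 + g) (s(g) = (2*g)*(1 + g) = 2*g*(1 + g))
z = -134
p = 82 (p = 2 + 4*(2*3*(1 + 3) - 4) = 2 + 4*(2*3*4 - 4) = 2 + 4*(24 - 4) = 2 + 4*20 = 2 + 80 = 82)
(p + z)² = (82 - 134)² = (-52)² = 2704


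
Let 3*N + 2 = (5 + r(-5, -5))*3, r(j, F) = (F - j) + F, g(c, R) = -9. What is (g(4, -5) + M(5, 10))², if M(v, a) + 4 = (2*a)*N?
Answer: 6241/9 ≈ 693.44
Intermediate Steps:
r(j, F) = -j + 2*F
N = -⅔ (N = -⅔ + ((5 + (-1*(-5) + 2*(-5)))*3)/3 = -⅔ + ((5 + (5 - 10))*3)/3 = -⅔ + ((5 - 5)*3)/3 = -⅔ + (0*3)/3 = -⅔ + (⅓)*0 = -⅔ + 0 = -⅔ ≈ -0.66667)
M(v, a) = -4 - 4*a/3 (M(v, a) = -4 + (2*a)*(-⅔) = -4 - 4*a/3)
(g(4, -5) + M(5, 10))² = (-9 + (-4 - 4/3*10))² = (-9 + (-4 - 40/3))² = (-9 - 52/3)² = (-79/3)² = 6241/9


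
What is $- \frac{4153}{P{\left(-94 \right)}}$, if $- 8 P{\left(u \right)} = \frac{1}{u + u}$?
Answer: $-6246112$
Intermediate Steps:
$P{\left(u \right)} = - \frac{1}{16 u}$ ($P{\left(u \right)} = - \frac{1}{8 \left(u + u\right)} = - \frac{1}{8 \cdot 2 u} = - \frac{\frac{1}{2} \frac{1}{u}}{8} = - \frac{1}{16 u}$)
$- \frac{4153}{P{\left(-94 \right)}} = - \frac{4153}{\left(- \frac{1}{16}\right) \frac{1}{-94}} = - \frac{4153}{\left(- \frac{1}{16}\right) \left(- \frac{1}{94}\right)} = - 4153 \frac{1}{\frac{1}{1504}} = \left(-4153\right) 1504 = -6246112$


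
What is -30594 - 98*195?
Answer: -49704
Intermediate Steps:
-30594 - 98*195 = -30594 - 19110 = -49704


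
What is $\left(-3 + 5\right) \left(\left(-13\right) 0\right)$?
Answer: $0$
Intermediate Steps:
$\left(-3 + 5\right) \left(\left(-13\right) 0\right) = 2 \cdot 0 = 0$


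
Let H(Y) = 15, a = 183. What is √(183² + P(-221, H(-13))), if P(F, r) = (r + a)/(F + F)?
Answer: 9*√20192770/221 ≈ 183.00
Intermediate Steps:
P(F, r) = (183 + r)/(2*F) (P(F, r) = (r + 183)/(F + F) = (183 + r)/((2*F)) = (183 + r)*(1/(2*F)) = (183 + r)/(2*F))
√(183² + P(-221, H(-13))) = √(183² + (½)*(183 + 15)/(-221)) = √(33489 + (½)*(-1/221)*198) = √(33489 - 99/221) = √(7400970/221) = 9*√20192770/221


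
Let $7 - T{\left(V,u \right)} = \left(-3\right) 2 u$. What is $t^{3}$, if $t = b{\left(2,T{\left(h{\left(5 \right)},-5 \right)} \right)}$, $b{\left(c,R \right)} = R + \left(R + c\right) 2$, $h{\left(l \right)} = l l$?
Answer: $-274625$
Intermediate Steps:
$h{\left(l \right)} = l^{2}$
$T{\left(V,u \right)} = 7 + 6 u$ ($T{\left(V,u \right)} = 7 - \left(-3\right) 2 u = 7 - - 6 u = 7 + 6 u$)
$b{\left(c,R \right)} = 2 c + 3 R$ ($b{\left(c,R \right)} = R + \left(2 R + 2 c\right) = 2 c + 3 R$)
$t = -65$ ($t = 2 \cdot 2 + 3 \left(7 + 6 \left(-5\right)\right) = 4 + 3 \left(7 - 30\right) = 4 + 3 \left(-23\right) = 4 - 69 = -65$)
$t^{3} = \left(-65\right)^{3} = -274625$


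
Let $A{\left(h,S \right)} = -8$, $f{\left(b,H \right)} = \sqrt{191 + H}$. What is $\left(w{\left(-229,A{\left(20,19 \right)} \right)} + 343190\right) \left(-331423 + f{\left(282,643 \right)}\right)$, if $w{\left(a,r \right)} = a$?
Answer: $-113665163503 + 342961 \sqrt{834} \approx -1.1366 \cdot 10^{11}$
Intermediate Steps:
$\left(w{\left(-229,A{\left(20,19 \right)} \right)} + 343190\right) \left(-331423 + f{\left(282,643 \right)}\right) = \left(-229 + 343190\right) \left(-331423 + \sqrt{191 + 643}\right) = 342961 \left(-331423 + \sqrt{834}\right) = -113665163503 + 342961 \sqrt{834}$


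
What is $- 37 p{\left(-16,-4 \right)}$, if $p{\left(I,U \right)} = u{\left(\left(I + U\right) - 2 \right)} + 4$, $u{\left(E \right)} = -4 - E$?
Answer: $-814$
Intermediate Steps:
$p{\left(I,U \right)} = 2 - I - U$ ($p{\left(I,U \right)} = \left(-4 - \left(\left(I + U\right) - 2\right)\right) + 4 = \left(-4 - \left(-2 + I + U\right)\right) + 4 = \left(-2 - I - U\right) + 4 = 2 - I - U$)
$- 37 p{\left(-16,-4 \right)} = - 37 \left(2 - -16 - -4\right) = - 37 \left(2 + 16 + 4\right) = \left(-37\right) 22 = -814$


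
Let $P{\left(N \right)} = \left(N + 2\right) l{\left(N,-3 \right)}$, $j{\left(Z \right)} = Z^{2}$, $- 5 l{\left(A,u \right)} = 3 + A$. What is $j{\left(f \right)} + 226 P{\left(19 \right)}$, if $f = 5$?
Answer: $- \frac{104287}{5} \approx -20857.0$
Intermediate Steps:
$l{\left(A,u \right)} = - \frac{3}{5} - \frac{A}{5}$ ($l{\left(A,u \right)} = - \frac{3 + A}{5} = - \frac{3}{5} - \frac{A}{5}$)
$P{\left(N \right)} = \left(2 + N\right) \left(- \frac{3}{5} - \frac{N}{5}\right)$ ($P{\left(N \right)} = \left(N + 2\right) \left(- \frac{3}{5} - \frac{N}{5}\right) = \left(2 + N\right) \left(- \frac{3}{5} - \frac{N}{5}\right)$)
$j{\left(f \right)} + 226 P{\left(19 \right)} = 5^{2} + 226 \left(- \frac{\left(2 + 19\right) \left(3 + 19\right)}{5}\right) = 25 + 226 \left(\left(- \frac{1}{5}\right) 21 \cdot 22\right) = 25 + 226 \left(- \frac{462}{5}\right) = 25 - \frac{104412}{5} = - \frac{104287}{5}$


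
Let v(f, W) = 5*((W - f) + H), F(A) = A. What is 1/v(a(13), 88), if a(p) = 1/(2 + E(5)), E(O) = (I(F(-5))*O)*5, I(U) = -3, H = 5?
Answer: 73/33950 ≈ 0.0021502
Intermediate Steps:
E(O) = -15*O (E(O) = -3*O*5 = -15*O)
a(p) = -1/73 (a(p) = 1/(2 - 15*5) = 1/(2 - 75) = 1/(-73) = -1/73)
v(f, W) = 25 - 5*f + 5*W (v(f, W) = 5*((W - f) + 5) = 5*(5 + W - f) = 25 - 5*f + 5*W)
1/v(a(13), 88) = 1/(25 - 5*(-1/73) + 5*88) = 1/(25 + 5/73 + 440) = 1/(33950/73) = 73/33950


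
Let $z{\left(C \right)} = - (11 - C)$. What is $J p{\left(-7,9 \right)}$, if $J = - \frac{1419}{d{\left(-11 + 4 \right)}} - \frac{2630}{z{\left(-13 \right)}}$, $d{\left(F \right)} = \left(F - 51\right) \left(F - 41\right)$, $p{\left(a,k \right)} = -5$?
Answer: $- \frac{1518305}{2784} \approx -545.37$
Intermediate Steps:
$z{\left(C \right)} = -11 + C$
$d{\left(F \right)} = \left(-51 + F\right) \left(-41 + F\right)$
$J = \frac{303661}{2784}$ ($J = - \frac{1419}{2091 + \left(-11 + 4\right)^{2} - 92 \left(-11 + 4\right)} - \frac{2630}{-11 - 13} = - \frac{1419}{2091 + \left(-7\right)^{2} - -644} - \frac{2630}{-24} = - \frac{1419}{2091 + 49 + 644} - - \frac{1315}{12} = - \frac{1419}{2784} + \frac{1315}{12} = \left(-1419\right) \frac{1}{2784} + \frac{1315}{12} = - \frac{473}{928} + \frac{1315}{12} = \frac{303661}{2784} \approx 109.07$)
$J p{\left(-7,9 \right)} = \frac{303661}{2784} \left(-5\right) = - \frac{1518305}{2784}$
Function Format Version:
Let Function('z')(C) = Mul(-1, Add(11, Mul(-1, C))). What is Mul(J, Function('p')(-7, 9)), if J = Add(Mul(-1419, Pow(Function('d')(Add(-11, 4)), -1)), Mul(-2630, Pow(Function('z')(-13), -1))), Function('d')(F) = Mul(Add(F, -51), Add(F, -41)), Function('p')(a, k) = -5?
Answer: Rational(-1518305, 2784) ≈ -545.37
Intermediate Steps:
Function('z')(C) = Add(-11, C)
Function('d')(F) = Mul(Add(-51, F), Add(-41, F))
J = Rational(303661, 2784) (J = Add(Mul(-1419, Pow(Add(2091, Pow(Add(-11, 4), 2), Mul(-92, Add(-11, 4))), -1)), Mul(-2630, Pow(Add(-11, -13), -1))) = Add(Mul(-1419, Pow(Add(2091, Pow(-7, 2), Mul(-92, -7)), -1)), Mul(-2630, Pow(-24, -1))) = Add(Mul(-1419, Pow(Add(2091, 49, 644), -1)), Mul(-2630, Rational(-1, 24))) = Add(Mul(-1419, Pow(2784, -1)), Rational(1315, 12)) = Add(Mul(-1419, Rational(1, 2784)), Rational(1315, 12)) = Add(Rational(-473, 928), Rational(1315, 12)) = Rational(303661, 2784) ≈ 109.07)
Mul(J, Function('p')(-7, 9)) = Mul(Rational(303661, 2784), -5) = Rational(-1518305, 2784)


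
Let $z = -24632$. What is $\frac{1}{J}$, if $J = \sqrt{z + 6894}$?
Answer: $- \frac{i \sqrt{362}}{2534} \approx - 0.0075084 i$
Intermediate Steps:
$J = 7 i \sqrt{362}$ ($J = \sqrt{-24632 + 6894} = \sqrt{-17738} = 7 i \sqrt{362} \approx 133.18 i$)
$\frac{1}{J} = \frac{1}{7 i \sqrt{362}} = - \frac{i \sqrt{362}}{2534}$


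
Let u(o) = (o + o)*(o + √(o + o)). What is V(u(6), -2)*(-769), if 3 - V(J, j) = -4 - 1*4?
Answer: -8459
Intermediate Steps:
u(o) = 2*o*(o + √2*√o) (u(o) = (2*o)*(o + √(2*o)) = (2*o)*(o + √2*√o) = 2*o*(o + √2*√o))
V(J, j) = 11 (V(J, j) = 3 - (-4 - 1*4) = 3 - (-4 - 4) = 3 - 1*(-8) = 3 + 8 = 11)
V(u(6), -2)*(-769) = 11*(-769) = -8459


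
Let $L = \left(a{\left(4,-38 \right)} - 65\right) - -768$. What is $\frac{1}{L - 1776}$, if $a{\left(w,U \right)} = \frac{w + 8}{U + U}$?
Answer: $- \frac{19}{20390} \approx -0.00093183$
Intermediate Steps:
$a{\left(w,U \right)} = \frac{8 + w}{2 U}$
$L = \frac{13354}{19}$ ($L = \left(\frac{8 + 4}{2 \left(-38\right)} - 65\right) - -768 = \left(\frac{1}{2} \left(- \frac{1}{38}\right) 12 - 65\right) + 768 = \left(- \frac{3}{19} - 65\right) + 768 = - \frac{1238}{19} + 768 = \frac{13354}{19} \approx 702.84$)
$\frac{1}{L - 1776} = \frac{1}{\frac{13354}{19} - 1776} = \frac{1}{- \frac{20390}{19}} = - \frac{19}{20390}$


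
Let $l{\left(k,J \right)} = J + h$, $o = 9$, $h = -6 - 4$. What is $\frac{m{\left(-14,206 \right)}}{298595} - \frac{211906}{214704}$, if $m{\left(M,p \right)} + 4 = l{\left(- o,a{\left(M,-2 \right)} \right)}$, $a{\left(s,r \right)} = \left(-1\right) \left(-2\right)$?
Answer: $- \frac{31638324259}{32054770440} \approx -0.98701$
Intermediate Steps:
$h = -10$ ($h = -6 - 4 = -10$)
$a{\left(s,r \right)} = 2$
$l{\left(k,J \right)} = -10 + J$ ($l{\left(k,J \right)} = J - 10 = -10 + J$)
$m{\left(M,p \right)} = -12$ ($m{\left(M,p \right)} = -4 + \left(-10 + 2\right) = -4 - 8 = -12$)
$\frac{m{\left(-14,206 \right)}}{298595} - \frac{211906}{214704} = - \frac{12}{298595} - \frac{211906}{214704} = \left(-12\right) \frac{1}{298595} - \frac{105953}{107352} = - \frac{12}{298595} - \frac{105953}{107352} = - \frac{31638324259}{32054770440}$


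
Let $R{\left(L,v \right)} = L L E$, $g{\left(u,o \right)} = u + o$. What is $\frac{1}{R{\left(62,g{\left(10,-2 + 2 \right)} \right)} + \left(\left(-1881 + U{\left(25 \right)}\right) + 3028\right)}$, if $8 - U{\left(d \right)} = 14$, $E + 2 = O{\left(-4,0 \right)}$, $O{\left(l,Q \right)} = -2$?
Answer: $- \frac{1}{14235} \approx -7.0249 \cdot 10^{-5}$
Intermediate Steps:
$E = -4$ ($E = -2 - 2 = -4$)
$U{\left(d \right)} = -6$ ($U{\left(d \right)} = 8 - 14 = -6$)
$g{\left(u,o \right)} = o + u$
$R{\left(L,v \right)} = - 4 L^{2}$ ($R{\left(L,v \right)} = L L \left(-4\right) = L^{2} \left(-4\right) = - 4 L^{2}$)
$\frac{1}{R{\left(62,g{\left(10,-2 + 2 \right)} \right)} + \left(\left(-1881 + U{\left(25 \right)}\right) + 3028\right)} = \frac{1}{- 4 \cdot 62^{2} + \left(\left(-1881 - 6\right) + 3028\right)} = \frac{1}{\left(-4\right) 3844 + \left(-1887 + 3028\right)} = \frac{1}{-15376 + 1141} = \frac{1}{-14235} = - \frac{1}{14235}$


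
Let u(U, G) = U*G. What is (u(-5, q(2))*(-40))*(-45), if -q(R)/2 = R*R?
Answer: 72000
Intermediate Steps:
q(R) = -2*R² (q(R) = -2*R*R = -2*R²)
u(U, G) = G*U
(u(-5, q(2))*(-40))*(-45) = ((-2*2²*(-5))*(-40))*(-45) = ((-2*4*(-5))*(-40))*(-45) = (-8*(-5)*(-40))*(-45) = (40*(-40))*(-45) = -1600*(-45) = 72000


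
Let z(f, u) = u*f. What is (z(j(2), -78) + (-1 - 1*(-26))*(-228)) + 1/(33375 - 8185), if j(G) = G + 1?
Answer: -149477459/25190 ≈ -5934.0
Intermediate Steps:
j(G) = 1 + G
z(f, u) = f*u
(z(j(2), -78) + (-1 - 1*(-26))*(-228)) + 1/(33375 - 8185) = ((1 + 2)*(-78) + (-1 - 1*(-26))*(-228)) + 1/(33375 - 8185) = (3*(-78) + (-1 + 26)*(-228)) + 1/25190 = (-234 + 25*(-228)) + 1/25190 = (-234 - 5700) + 1/25190 = -5934 + 1/25190 = -149477459/25190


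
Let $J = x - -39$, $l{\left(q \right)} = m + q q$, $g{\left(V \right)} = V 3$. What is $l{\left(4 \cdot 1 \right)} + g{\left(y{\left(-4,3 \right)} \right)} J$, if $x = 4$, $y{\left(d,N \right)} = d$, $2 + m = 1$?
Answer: $-501$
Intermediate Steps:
$m = -1$ ($m = -2 + 1 = -1$)
$g{\left(V \right)} = 3 V$
$l{\left(q \right)} = -1 + q^{2}$ ($l{\left(q \right)} = -1 + q q = -1 + q^{2}$)
$J = 43$ ($J = 4 - -39 = 4 + 39 = 43$)
$l{\left(4 \cdot 1 \right)} + g{\left(y{\left(-4,3 \right)} \right)} J = \left(-1 + \left(4 \cdot 1\right)^{2}\right) + 3 \left(-4\right) 43 = \left(-1 + 4^{2}\right) - 516 = \left(-1 + 16\right) - 516 = 15 - 516 = -501$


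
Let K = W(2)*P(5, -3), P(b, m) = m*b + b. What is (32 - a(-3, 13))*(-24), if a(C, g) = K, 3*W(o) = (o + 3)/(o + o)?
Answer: -868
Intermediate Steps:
P(b, m) = b + b*m (P(b, m) = b*m + b = b + b*m)
W(o) = (3 + o)/(6*o) (W(o) = ((o + 3)/(o + o))/3 = ((3 + o)/((2*o)))/3 = ((3 + o)*(1/(2*o)))/3 = ((3 + o)/(2*o))/3 = (3 + o)/(6*o))
K = -25/6 (K = ((⅙)*(3 + 2)/2)*(5*(1 - 3)) = ((⅙)*(½)*5)*(5*(-2)) = (5/12)*(-10) = -25/6 ≈ -4.1667)
a(C, g) = -25/6
(32 - a(-3, 13))*(-24) = (32 - 1*(-25/6))*(-24) = (32 + 25/6)*(-24) = (217/6)*(-24) = -868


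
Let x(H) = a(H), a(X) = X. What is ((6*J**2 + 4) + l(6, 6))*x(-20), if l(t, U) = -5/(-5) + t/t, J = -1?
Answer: -240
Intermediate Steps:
l(t, U) = 2 (l(t, U) = -5*(-1/5) + 1 = 1 + 1 = 2)
x(H) = H
((6*J**2 + 4) + l(6, 6))*x(-20) = ((6*(-1)**2 + 4) + 2)*(-20) = ((6*1 + 4) + 2)*(-20) = ((6 + 4) + 2)*(-20) = (10 + 2)*(-20) = 12*(-20) = -240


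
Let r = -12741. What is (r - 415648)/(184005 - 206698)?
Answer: 428389/22693 ≈ 18.878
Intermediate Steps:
(r - 415648)/(184005 - 206698) = (-12741 - 415648)/(184005 - 206698) = -428389/(-22693) = -428389*(-1/22693) = 428389/22693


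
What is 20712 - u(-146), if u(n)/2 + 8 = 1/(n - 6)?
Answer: 1575329/76 ≈ 20728.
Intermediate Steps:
u(n) = -16 + 2/(-6 + n) (u(n) = -16 + 2/(n - 6) = -16 + 2/(-6 + n))
20712 - u(-146) = 20712 - 2*(49 - 8*(-146))/(-6 - 146) = 20712 - 2*(49 + 1168)/(-152) = 20712 - 2*(-1)*1217/152 = 20712 - 1*(-1217/76) = 20712 + 1217/76 = 1575329/76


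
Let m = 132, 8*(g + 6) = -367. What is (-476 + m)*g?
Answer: 17845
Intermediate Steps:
g = -415/8 (g = -6 + (1/8)*(-367) = -6 - 367/8 = -415/8 ≈ -51.875)
(-476 + m)*g = (-476 + 132)*(-415/8) = -344*(-415/8) = 17845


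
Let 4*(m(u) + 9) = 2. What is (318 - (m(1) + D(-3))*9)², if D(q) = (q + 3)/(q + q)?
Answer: 622521/4 ≈ 1.5563e+5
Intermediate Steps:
D(q) = (3 + q)/(2*q) (D(q) = (3 + q)/((2*q)) = (3 + q)*(1/(2*q)) = (3 + q)/(2*q))
m(u) = -17/2 (m(u) = -9 + (¼)*2 = -9 + ½ = -17/2)
(318 - (m(1) + D(-3))*9)² = (318 - (-17/2 + (½)*(3 - 3)/(-3))*9)² = (318 - (-17/2 + (½)*(-⅓)*0)*9)² = (318 - (-17/2 + 0)*9)² = (318 - (-17)*9/2)² = (318 - 1*(-153/2))² = (318 + 153/2)² = (789/2)² = 622521/4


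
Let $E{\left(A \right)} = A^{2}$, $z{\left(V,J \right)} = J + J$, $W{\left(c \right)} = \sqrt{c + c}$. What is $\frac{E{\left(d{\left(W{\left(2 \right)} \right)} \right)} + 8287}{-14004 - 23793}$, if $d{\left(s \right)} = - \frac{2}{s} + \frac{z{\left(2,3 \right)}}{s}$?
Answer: $- \frac{8291}{37797} \approx -0.21936$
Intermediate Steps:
$W{\left(c \right)} = \sqrt{2} \sqrt{c}$ ($W{\left(c \right)} = \sqrt{2 c} = \sqrt{2} \sqrt{c}$)
$z{\left(V,J \right)} = 2 J$
$d{\left(s \right)} = \frac{4}{s}$ ($d{\left(s \right)} = - \frac{2}{s} + \frac{2 \cdot 3}{s} = - \frac{2}{s} + \frac{6}{s} = \frac{4}{s}$)
$\frac{E{\left(d{\left(W{\left(2 \right)} \right)} \right)} + 8287}{-14004 - 23793} = \frac{\left(\frac{4}{\sqrt{2} \sqrt{2}}\right)^{2} + 8287}{-14004 - 23793} = \frac{\left(\frac{4}{2}\right)^{2} + 8287}{-37797} = \left(\left(4 \cdot \frac{1}{2}\right)^{2} + 8287\right) \left(- \frac{1}{37797}\right) = \left(2^{2} + 8287\right) \left(- \frac{1}{37797}\right) = \left(4 + 8287\right) \left(- \frac{1}{37797}\right) = 8291 \left(- \frac{1}{37797}\right) = - \frac{8291}{37797}$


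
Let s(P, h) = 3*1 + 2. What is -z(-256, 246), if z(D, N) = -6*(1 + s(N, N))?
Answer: 36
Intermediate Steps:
s(P, h) = 5 (s(P, h) = 3 + 2 = 5)
z(D, N) = -36 (z(D, N) = -6*(1 + 5) = -6*6 = -36)
-z(-256, 246) = -1*(-36) = 36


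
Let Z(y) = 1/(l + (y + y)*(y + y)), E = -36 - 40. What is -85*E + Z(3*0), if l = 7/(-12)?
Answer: 45208/7 ≈ 6458.3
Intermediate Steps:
E = -76
l = -7/12 (l = 7*(-1/12) = -7/12 ≈ -0.58333)
Z(y) = 1/(-7/12 + 4*y²) (Z(y) = 1/(-7/12 + (y + y)*(y + y)) = 1/(-7/12 + (2*y)*(2*y)) = 1/(-7/12 + 4*y²))
-85*E + Z(3*0) = -85*(-76) + 12/(-7 + 48*(3*0)²) = 6460 + 12/(-7 + 48*0²) = 6460 + 12/(-7 + 48*0) = 6460 + 12/(-7 + 0) = 6460 + 12/(-7) = 6460 + 12*(-⅐) = 6460 - 12/7 = 45208/7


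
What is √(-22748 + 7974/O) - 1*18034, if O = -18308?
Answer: -18034 + I*√1906221444566/9154 ≈ -18034.0 + 150.83*I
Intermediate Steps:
√(-22748 + 7974/O) - 1*18034 = √(-22748 + 7974/(-18308)) - 1*18034 = √(-22748 + 7974*(-1/18308)) - 18034 = √(-22748 - 3987/9154) - 18034 = √(-208239179/9154) - 18034 = I*√1906221444566/9154 - 18034 = -18034 + I*√1906221444566/9154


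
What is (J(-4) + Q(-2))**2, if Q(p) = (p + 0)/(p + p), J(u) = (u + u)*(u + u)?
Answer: 16641/4 ≈ 4160.3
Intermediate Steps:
J(u) = 4*u**2 (J(u) = (2*u)*(2*u) = 4*u**2)
Q(p) = 1/2 (Q(p) = p/((2*p)) = p*(1/(2*p)) = 1/2)
(J(-4) + Q(-2))**2 = (4*(-4)**2 + 1/2)**2 = (4*16 + 1/2)**2 = (64 + 1/2)**2 = (129/2)**2 = 16641/4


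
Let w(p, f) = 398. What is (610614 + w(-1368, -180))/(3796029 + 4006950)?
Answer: 611012/7802979 ≈ 0.078305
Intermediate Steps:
(610614 + w(-1368, -180))/(3796029 + 4006950) = (610614 + 398)/(3796029 + 4006950) = 611012/7802979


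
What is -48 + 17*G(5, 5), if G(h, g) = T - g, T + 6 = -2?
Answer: -269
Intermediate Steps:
T = -8 (T = -6 - 2 = -8)
G(h, g) = -8 - g
-48 + 17*G(5, 5) = -48 + 17*(-8 - 1*5) = -48 + 17*(-8 - 5) = -48 + 17*(-13) = -48 - 221 = -269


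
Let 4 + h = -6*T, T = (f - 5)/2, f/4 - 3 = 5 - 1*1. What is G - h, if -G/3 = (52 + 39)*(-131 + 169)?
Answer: -10301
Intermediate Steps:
f = 28 (f = 12 + 4*(5 - 1*1) = 12 + 4*(5 - 1) = 12 + 4*4 = 12 + 16 = 28)
T = 23/2 (T = (28 - 5)/2 = 23*(1/2) = 23/2 ≈ 11.500)
G = -10374 (G = -3*(52 + 39)*(-131 + 169) = -273*38 = -3*3458 = -10374)
h = -73 (h = -4 - 6*23/2 = -4 - 69 = -73)
G - h = -10374 - 1*(-73) = -10374 + 73 = -10301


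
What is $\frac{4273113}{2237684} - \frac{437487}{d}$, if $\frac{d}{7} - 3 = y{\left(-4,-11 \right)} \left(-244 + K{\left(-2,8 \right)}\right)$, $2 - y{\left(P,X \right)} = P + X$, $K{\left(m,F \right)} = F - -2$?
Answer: $\frac{365952343111}{20754519100} \approx 17.632$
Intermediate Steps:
$K{\left(m,F \right)} = 2 + F$ ($K{\left(m,F \right)} = F + 2 = 2 + F$)
$y{\left(P,X \right)} = 2 - P - X$ ($y{\left(P,X \right)} = 2 - \left(P + X\right) = 2 - P - X$)
$d = -27825$ ($d = 21 + 7 \left(2 - -4 - -11\right) \left(-244 + \left(2 + 8\right)\right) = 21 + 7 \left(2 + 4 + 11\right) \left(-244 + 10\right) = 21 + 7 \cdot 17 \left(-234\right) = 21 + 7 \left(-3978\right) = 21 - 27846 = -27825$)
$\frac{4273113}{2237684} - \frac{437487}{d} = \frac{4273113}{2237684} - \frac{437487}{-27825} = 4273113 \cdot \frac{1}{2237684} - - \frac{145829}{9275} = \frac{4273113}{2237684} + \frac{145829}{9275} = \frac{365952343111}{20754519100}$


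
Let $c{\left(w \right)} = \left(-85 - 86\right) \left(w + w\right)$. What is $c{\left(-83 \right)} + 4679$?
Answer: $33065$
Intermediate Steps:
$c{\left(w \right)} = - 342 w$ ($c{\left(w \right)} = - 171 \cdot 2 w = - 342 w$)
$c{\left(-83 \right)} + 4679 = \left(-342\right) \left(-83\right) + 4679 = 28386 + 4679 = 33065$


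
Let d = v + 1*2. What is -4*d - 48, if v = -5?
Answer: -36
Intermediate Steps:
d = -3 (d = -5 + 1*2 = -5 + 2 = -3)
-4*d - 48 = -4*(-3) - 48 = 12 - 48 = -36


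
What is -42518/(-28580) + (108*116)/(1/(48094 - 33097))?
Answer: 2684839745899/14290 ≈ 1.8788e+8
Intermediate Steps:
-42518/(-28580) + (108*116)/(1/(48094 - 33097)) = -42518*(-1/28580) + 12528/(1/14997) = 21259/14290 + 12528/(1/14997) = 21259/14290 + 12528*14997 = 21259/14290 + 187882416 = 2684839745899/14290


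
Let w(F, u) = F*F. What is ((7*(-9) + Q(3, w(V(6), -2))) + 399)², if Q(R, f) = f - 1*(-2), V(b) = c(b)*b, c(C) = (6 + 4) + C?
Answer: 91278916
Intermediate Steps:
c(C) = 10 + C
V(b) = b*(10 + b) (V(b) = (10 + b)*b = b*(10 + b))
w(F, u) = F²
Q(R, f) = 2 + f (Q(R, f) = f + 2 = 2 + f)
((7*(-9) + Q(3, w(V(6), -2))) + 399)² = ((7*(-9) + (2 + (6*(10 + 6))²)) + 399)² = ((-63 + (2 + (6*16)²)) + 399)² = ((-63 + (2 + 96²)) + 399)² = ((-63 + (2 + 9216)) + 399)² = ((-63 + 9218) + 399)² = (9155 + 399)² = 9554² = 91278916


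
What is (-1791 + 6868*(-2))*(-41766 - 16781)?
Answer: 909059269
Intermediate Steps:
(-1791 + 6868*(-2))*(-41766 - 16781) = (-1791 - 13736)*(-58547) = -15527*(-58547) = 909059269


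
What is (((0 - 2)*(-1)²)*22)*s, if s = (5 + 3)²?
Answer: -2816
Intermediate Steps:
s = 64 (s = 8² = 64)
(((0 - 2)*(-1)²)*22)*s = (((0 - 2)*(-1)²)*22)*64 = (-2*1*22)*64 = -2*22*64 = -44*64 = -2816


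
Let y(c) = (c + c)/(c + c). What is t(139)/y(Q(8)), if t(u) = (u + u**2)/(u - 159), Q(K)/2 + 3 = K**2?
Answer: -973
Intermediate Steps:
Q(K) = -6 + 2*K**2
y(c) = 1 (y(c) = (2*c)/((2*c)) = (2*c)*(1/(2*c)) = 1)
t(u) = (u + u**2)/(-159 + u)
t(139)/y(Q(8)) = (139*(1 + 139)/(-159 + 139))/1 = (139*140/(-20))*1 = (139*(-1/20)*140)*1 = -973*1 = -973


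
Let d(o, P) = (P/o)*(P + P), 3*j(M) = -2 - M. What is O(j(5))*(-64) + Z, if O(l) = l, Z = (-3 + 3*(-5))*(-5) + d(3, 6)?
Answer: 790/3 ≈ 263.33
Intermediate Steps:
j(M) = -⅔ - M/3 (j(M) = (-2 - M)/3 = -⅔ - M/3)
d(o, P) = 2*P²/o (d(o, P) = (P/o)*(2*P) = 2*P²/o)
Z = 114 (Z = (-3 + 3*(-5))*(-5) + 2*6²/3 = (-3 - 15)*(-5) + 2*36*(⅓) = -18*(-5) + 24 = 90 + 24 = 114)
O(j(5))*(-64) + Z = (-⅔ - ⅓*5)*(-64) + 114 = (-⅔ - 5/3)*(-64) + 114 = -7/3*(-64) + 114 = 448/3 + 114 = 790/3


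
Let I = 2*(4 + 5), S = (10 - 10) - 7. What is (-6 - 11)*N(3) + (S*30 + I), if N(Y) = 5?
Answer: -277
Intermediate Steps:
S = -7 (S = 0 - 7 = -7)
I = 18 (I = 2*9 = 18)
(-6 - 11)*N(3) + (S*30 + I) = (-6 - 11)*5 + (-7*30 + 18) = -17*5 + (-210 + 18) = -85 - 192 = -277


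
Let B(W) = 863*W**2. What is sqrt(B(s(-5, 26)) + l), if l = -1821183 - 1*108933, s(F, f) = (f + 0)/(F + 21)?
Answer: I*sqrt(123381577)/8 ≈ 1388.5*I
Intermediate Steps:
s(F, f) = f/(21 + F)
l = -1930116 (l = -1821183 - 108933 = -1930116)
sqrt(B(s(-5, 26)) + l) = sqrt(863*(26/(21 - 5))**2 - 1930116) = sqrt(863*(26/16)**2 - 1930116) = sqrt(863*(26*(1/16))**2 - 1930116) = sqrt(863*(13/8)**2 - 1930116) = sqrt(863*(169/64) - 1930116) = sqrt(145847/64 - 1930116) = sqrt(-123381577/64) = I*sqrt(123381577)/8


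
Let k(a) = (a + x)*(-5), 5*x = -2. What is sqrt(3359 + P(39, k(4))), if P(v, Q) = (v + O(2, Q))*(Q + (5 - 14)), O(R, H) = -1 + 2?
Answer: sqrt(2279) ≈ 47.739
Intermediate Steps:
x = -2/5 (x = (1/5)*(-2) = -2/5 ≈ -0.40000)
k(a) = 2 - 5*a (k(a) = (a - 2/5)*(-5) = (-2/5 + a)*(-5) = 2 - 5*a)
O(R, H) = 1
P(v, Q) = (1 + v)*(-9 + Q) (P(v, Q) = (v + 1)*(Q + (5 - 14)) = (1 + v)*(Q - 9) = (1 + v)*(-9 + Q))
sqrt(3359 + P(39, k(4))) = sqrt(3359 + (-9 + (2 - 5*4) - 9*39 + (2 - 5*4)*39)) = sqrt(3359 + (-9 + (2 - 20) - 351 + (2 - 20)*39)) = sqrt(3359 + (-9 - 18 - 351 - 18*39)) = sqrt(3359 + (-9 - 18 - 351 - 702)) = sqrt(3359 - 1080) = sqrt(2279)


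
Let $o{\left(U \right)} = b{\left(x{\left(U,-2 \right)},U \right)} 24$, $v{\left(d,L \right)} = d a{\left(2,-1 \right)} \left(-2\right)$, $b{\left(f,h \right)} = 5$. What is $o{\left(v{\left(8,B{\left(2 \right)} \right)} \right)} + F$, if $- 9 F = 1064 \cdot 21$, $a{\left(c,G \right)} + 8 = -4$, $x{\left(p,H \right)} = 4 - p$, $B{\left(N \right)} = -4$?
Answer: $- \frac{7088}{3} \approx -2362.7$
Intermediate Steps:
$a{\left(c,G \right)} = -12$ ($a{\left(c,G \right)} = -8 - 4 = -12$)
$v{\left(d,L \right)} = 24 d$ ($v{\left(d,L \right)} = d \left(-12\right) \left(-2\right) = - 12 d \left(-2\right) = 24 d$)
$F = - \frac{7448}{3}$ ($F = - \frac{1064 \cdot 21}{9} = \left(- \frac{1}{9}\right) 22344 = - \frac{7448}{3} \approx -2482.7$)
$o{\left(U \right)} = 120$ ($o{\left(U \right)} = 5 \cdot 24 = 120$)
$o{\left(v{\left(8,B{\left(2 \right)} \right)} \right)} + F = 120 - \frac{7448}{3} = - \frac{7088}{3}$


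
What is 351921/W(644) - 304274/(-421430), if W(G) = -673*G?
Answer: -8217032071/91326409580 ≈ -0.089974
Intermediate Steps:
351921/W(644) - 304274/(-421430) = 351921/((-673*644)) - 304274/(-421430) = 351921/(-433412) - 304274*(-1/421430) = 351921*(-1/433412) + 152137/210715 = -351921/433412 + 152137/210715 = -8217032071/91326409580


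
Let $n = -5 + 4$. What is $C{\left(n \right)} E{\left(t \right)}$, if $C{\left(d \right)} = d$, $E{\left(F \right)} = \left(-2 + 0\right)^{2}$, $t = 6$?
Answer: $-4$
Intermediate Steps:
$E{\left(F \right)} = 4$ ($E{\left(F \right)} = \left(-2\right)^{2} = 4$)
$n = -1$
$C{\left(n \right)} E{\left(t \right)} = \left(-1\right) 4 = -4$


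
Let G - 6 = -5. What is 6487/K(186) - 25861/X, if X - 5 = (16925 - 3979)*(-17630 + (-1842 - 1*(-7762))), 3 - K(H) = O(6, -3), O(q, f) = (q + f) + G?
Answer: -89401269284/13781605 ≈ -6487.0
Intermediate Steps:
G = 1 (G = 6 - 5 = 1)
O(q, f) = 1 + f + q (O(q, f) = (q + f) + 1 = (f + q) + 1 = 1 + f + q)
K(H) = -1 (K(H) = 3 - (1 - 3 + 6) = 3 - 1*4 = 3 - 4 = -1)
X = -151597655 (X = 5 + (16925 - 3979)*(-17630 + (-1842 - 1*(-7762))) = 5 + 12946*(-17630 + (-1842 + 7762)) = 5 + 12946*(-17630 + 5920) = 5 + 12946*(-11710) = 5 - 151597660 = -151597655)
6487/K(186) - 25861/X = 6487/(-1) - 25861/(-151597655) = 6487*(-1) - 25861*(-1/151597655) = -6487 + 2351/13781605 = -89401269284/13781605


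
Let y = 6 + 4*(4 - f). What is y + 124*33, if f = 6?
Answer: 4090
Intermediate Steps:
y = -2 (y = 6 + 4*(4 - 1*6) = 6 + 4*(4 - 6) = 6 + 4*(-2) = 6 - 8 = -2)
y + 124*33 = -2 + 124*33 = -2 + 4092 = 4090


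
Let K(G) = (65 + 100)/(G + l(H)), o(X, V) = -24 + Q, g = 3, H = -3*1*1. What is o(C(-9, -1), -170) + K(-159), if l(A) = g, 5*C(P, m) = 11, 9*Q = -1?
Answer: -11779/468 ≈ -25.169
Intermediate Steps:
Q = -1/9 (Q = (1/9)*(-1) = -1/9 ≈ -0.11111)
C(P, m) = 11/5 (C(P, m) = (1/5)*11 = 11/5)
H = -3 (H = -3*1 = -3)
l(A) = 3
o(X, V) = -217/9 (o(X, V) = -24 - 1/9 = -217/9)
K(G) = 165/(3 + G) (K(G) = (65 + 100)/(G + 3) = 165/(3 + G))
o(C(-9, -1), -170) + K(-159) = -217/9 + 165/(3 - 159) = -217/9 + 165/(-156) = -217/9 + 165*(-1/156) = -217/9 - 55/52 = -11779/468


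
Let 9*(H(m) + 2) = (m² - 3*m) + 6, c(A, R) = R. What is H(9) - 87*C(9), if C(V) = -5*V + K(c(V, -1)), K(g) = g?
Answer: 12020/3 ≈ 4006.7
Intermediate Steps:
C(V) = -1 - 5*V (C(V) = -5*V - 1 = -1 - 5*V)
H(m) = -4/3 - m/3 + m²/9 (H(m) = -2 + ((m² - 3*m) + 6)/9 = -2 + (6 + m² - 3*m)/9 = -2 + (⅔ - m/3 + m²/9) = -4/3 - m/3 + m²/9)
H(9) - 87*C(9) = (-4/3 - ⅓*9 + (⅑)*9²) - 87*(-1 - 5*9) = (-4/3 - 3 + (⅑)*81) - 87*(-1 - 45) = (-4/3 - 3 + 9) - 87*(-46) = 14/3 + 4002 = 12020/3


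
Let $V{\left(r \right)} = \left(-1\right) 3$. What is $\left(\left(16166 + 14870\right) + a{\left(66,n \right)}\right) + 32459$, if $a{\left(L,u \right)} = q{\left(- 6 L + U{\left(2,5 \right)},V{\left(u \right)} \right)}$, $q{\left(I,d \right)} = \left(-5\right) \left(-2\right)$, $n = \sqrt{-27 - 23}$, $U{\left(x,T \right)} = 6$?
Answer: $63505$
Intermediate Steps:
$n = 5 i \sqrt{2}$ ($n = \sqrt{-50} = 5 i \sqrt{2} \approx 7.0711 i$)
$V{\left(r \right)} = -3$
$q{\left(I,d \right)} = 10$
$a{\left(L,u \right)} = 10$
$\left(\left(16166 + 14870\right) + a{\left(66,n \right)}\right) + 32459 = \left(\left(16166 + 14870\right) + 10\right) + 32459 = \left(31036 + 10\right) + 32459 = 31046 + 32459 = 63505$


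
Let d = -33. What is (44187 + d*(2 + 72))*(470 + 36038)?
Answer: 1524026460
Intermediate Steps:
(44187 + d*(2 + 72))*(470 + 36038) = (44187 - 33*(2 + 72))*(470 + 36038) = (44187 - 33*74)*36508 = (44187 - 2442)*36508 = 41745*36508 = 1524026460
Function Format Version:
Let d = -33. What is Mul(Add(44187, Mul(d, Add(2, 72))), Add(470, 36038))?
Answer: 1524026460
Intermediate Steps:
Mul(Add(44187, Mul(d, Add(2, 72))), Add(470, 36038)) = Mul(Add(44187, Mul(-33, Add(2, 72))), Add(470, 36038)) = Mul(Add(44187, Mul(-33, 74)), 36508) = Mul(Add(44187, -2442), 36508) = Mul(41745, 36508) = 1524026460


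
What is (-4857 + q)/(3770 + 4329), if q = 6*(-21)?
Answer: -4983/8099 ≈ -0.61526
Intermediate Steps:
q = -126
(-4857 + q)/(3770 + 4329) = (-4857 - 126)/(3770 + 4329) = -4983/8099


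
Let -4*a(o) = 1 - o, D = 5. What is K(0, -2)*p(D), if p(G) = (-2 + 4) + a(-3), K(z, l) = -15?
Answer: -15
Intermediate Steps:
a(o) = -¼ + o/4 (a(o) = -(1 - o)/4 = -¼ + o/4)
p(G) = 1 (p(G) = (-2 + 4) + (-¼ + (¼)*(-3)) = 2 + (-¼ - ¾) = 2 - 1 = 1)
K(0, -2)*p(D) = -15*1 = -15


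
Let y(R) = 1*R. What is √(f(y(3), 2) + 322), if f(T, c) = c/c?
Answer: √323 ≈ 17.972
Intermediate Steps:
y(R) = R
f(T, c) = 1
√(f(y(3), 2) + 322) = √(1 + 322) = √323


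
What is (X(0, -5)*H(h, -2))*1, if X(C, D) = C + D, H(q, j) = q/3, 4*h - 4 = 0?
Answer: -5/3 ≈ -1.6667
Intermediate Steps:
h = 1 (h = 1 + (¼)*0 = 1 + 0 = 1)
H(q, j) = q/3 (H(q, j) = q*(⅓) = q/3)
(X(0, -5)*H(h, -2))*1 = ((0 - 5)*((⅓)*1))*1 = -5*⅓*1 = -5/3*1 = -5/3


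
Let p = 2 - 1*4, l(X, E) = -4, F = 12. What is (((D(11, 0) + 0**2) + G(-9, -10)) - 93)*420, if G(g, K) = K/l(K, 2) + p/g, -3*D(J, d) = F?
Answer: -118790/3 ≈ -39597.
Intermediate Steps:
D(J, d) = -4 (D(J, d) = -1/3*12 = -4)
p = -2 (p = 2 - 4 = -2)
G(g, K) = -2/g - K/4 (G(g, K) = K/(-4) - 2/g = K*(-1/4) - 2/g = -K/4 - 2/g = -2/g - K/4)
(((D(11, 0) + 0**2) + G(-9, -10)) - 93)*420 = (((-4 + 0**2) + (-2/(-9) - 1/4*(-10))) - 93)*420 = (((-4 + 0) + (-2*(-1/9) + 5/2)) - 93)*420 = ((-4 + (2/9 + 5/2)) - 93)*420 = ((-4 + 49/18) - 93)*420 = (-23/18 - 93)*420 = -1697/18*420 = -118790/3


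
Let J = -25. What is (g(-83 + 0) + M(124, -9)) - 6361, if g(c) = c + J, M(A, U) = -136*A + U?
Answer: -23342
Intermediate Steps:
M(A, U) = U - 136*A
g(c) = -25 + c (g(c) = c - 25 = -25 + c)
(g(-83 + 0) + M(124, -9)) - 6361 = ((-25 + (-83 + 0)) + (-9 - 136*124)) - 6361 = ((-25 - 83) + (-9 - 16864)) - 6361 = (-108 - 16873) - 6361 = -16981 - 6361 = -23342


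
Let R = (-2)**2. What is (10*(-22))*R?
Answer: -880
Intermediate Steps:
R = 4
(10*(-22))*R = (10*(-22))*4 = -220*4 = -880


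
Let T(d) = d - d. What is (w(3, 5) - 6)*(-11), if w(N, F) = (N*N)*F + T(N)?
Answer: -429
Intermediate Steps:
T(d) = 0
w(N, F) = F*N**2 (w(N, F) = (N*N)*F + 0 = N**2*F + 0 = F*N**2 + 0 = F*N**2)
(w(3, 5) - 6)*(-11) = (5*3**2 - 6)*(-11) = (5*9 - 6)*(-11) = (45 - 6)*(-11) = 39*(-11) = -429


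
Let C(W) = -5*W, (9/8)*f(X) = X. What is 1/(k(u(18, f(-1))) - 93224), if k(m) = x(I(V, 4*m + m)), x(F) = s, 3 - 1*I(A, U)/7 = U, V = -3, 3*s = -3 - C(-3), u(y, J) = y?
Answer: -1/93230 ≈ -1.0726e-5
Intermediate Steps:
f(X) = 8*X/9
s = -6 (s = (-3 - (-5)*(-3))/3 = (-3 - 1*15)/3 = (-3 - 15)/3 = (1/3)*(-18) = -6)
I(A, U) = 21 - 7*U
x(F) = -6
k(m) = -6
1/(k(u(18, f(-1))) - 93224) = 1/(-6 - 93224) = 1/(-93230) = -1/93230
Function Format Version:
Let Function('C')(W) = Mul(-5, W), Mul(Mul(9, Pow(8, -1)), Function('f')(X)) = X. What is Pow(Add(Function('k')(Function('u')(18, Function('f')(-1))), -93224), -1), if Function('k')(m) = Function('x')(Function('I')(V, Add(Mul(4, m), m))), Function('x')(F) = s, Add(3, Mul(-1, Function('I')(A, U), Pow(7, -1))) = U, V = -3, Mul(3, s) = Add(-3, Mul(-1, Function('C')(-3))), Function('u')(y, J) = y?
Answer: Rational(-1, 93230) ≈ -1.0726e-5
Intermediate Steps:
Function('f')(X) = Mul(Rational(8, 9), X)
s = -6 (s = Mul(Rational(1, 3), Add(-3, Mul(-1, Mul(-5, -3)))) = Mul(Rational(1, 3), Add(-3, Mul(-1, 15))) = Mul(Rational(1, 3), Add(-3, -15)) = Mul(Rational(1, 3), -18) = -6)
Function('I')(A, U) = Add(21, Mul(-7, U))
Function('x')(F) = -6
Function('k')(m) = -6
Pow(Add(Function('k')(Function('u')(18, Function('f')(-1))), -93224), -1) = Pow(Add(-6, -93224), -1) = Pow(-93230, -1) = Rational(-1, 93230)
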